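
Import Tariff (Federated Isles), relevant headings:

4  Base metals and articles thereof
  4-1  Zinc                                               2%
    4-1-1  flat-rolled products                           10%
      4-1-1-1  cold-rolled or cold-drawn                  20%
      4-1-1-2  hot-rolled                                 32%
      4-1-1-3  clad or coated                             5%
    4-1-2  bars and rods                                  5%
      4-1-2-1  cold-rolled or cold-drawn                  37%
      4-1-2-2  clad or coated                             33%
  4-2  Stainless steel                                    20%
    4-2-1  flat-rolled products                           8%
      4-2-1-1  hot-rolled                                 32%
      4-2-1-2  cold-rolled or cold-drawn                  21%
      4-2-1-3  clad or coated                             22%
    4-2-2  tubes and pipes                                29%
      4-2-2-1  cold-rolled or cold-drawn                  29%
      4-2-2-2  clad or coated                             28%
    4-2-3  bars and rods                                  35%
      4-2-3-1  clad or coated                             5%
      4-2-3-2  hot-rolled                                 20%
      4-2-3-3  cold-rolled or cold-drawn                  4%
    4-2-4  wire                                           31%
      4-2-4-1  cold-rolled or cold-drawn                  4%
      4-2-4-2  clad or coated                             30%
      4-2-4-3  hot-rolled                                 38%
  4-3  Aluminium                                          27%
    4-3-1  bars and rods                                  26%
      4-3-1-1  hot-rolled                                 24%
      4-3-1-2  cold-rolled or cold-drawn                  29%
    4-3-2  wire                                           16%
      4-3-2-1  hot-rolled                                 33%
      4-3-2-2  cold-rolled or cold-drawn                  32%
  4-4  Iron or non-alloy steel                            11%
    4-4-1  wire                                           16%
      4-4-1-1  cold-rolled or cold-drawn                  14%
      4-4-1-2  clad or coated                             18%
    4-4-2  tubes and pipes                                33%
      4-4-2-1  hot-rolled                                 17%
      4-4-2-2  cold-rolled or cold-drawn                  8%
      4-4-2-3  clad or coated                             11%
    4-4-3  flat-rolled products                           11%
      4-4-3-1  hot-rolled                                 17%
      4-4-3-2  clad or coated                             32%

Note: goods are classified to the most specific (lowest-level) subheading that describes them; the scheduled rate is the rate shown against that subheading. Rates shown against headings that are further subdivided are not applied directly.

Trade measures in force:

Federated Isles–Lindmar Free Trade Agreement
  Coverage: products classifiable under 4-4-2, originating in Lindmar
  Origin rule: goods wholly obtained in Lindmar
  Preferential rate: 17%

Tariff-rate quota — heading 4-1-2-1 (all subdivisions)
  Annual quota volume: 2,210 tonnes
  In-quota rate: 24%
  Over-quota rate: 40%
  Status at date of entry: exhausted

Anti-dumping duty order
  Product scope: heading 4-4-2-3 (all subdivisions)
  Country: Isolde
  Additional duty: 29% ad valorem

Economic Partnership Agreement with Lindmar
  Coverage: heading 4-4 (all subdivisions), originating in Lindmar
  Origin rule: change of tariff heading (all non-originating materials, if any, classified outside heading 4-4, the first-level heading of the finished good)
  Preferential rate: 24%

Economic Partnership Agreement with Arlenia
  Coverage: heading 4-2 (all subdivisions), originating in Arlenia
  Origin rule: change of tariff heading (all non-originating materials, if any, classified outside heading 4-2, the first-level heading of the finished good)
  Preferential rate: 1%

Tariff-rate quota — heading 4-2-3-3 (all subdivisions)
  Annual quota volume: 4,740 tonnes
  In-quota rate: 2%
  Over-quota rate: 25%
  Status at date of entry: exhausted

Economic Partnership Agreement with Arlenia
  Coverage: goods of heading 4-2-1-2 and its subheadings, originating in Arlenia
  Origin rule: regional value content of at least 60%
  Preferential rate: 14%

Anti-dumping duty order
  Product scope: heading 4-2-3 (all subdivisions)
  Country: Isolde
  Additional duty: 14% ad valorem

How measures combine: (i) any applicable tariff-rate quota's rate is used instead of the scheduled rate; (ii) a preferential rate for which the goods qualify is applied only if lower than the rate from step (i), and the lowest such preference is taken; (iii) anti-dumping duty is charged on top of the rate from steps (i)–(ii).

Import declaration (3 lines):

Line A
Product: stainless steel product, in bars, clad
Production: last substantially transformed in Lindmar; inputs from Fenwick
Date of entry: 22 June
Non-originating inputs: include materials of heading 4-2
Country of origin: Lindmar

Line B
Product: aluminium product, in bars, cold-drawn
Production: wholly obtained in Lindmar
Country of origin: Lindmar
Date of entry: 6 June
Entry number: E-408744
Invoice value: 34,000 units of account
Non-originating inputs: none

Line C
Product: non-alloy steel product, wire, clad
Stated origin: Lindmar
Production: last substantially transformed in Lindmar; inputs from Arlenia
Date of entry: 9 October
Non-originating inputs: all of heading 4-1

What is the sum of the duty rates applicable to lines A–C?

52%

Line A: stainless steel → 4-2; in bars → 4-2-3; clad → 4-2-3-1. Scheduled 5%. Lindmar agreement on 4-4-2: 4-2-3-1 not covered; Lindmar agreement on 4-4: 4-2-3-1 not covered. → 5%.
Line B: aluminium → 4-3; in bars → 4-3-1; cold-drawn → 4-3-1-2. Scheduled 29%. Lindmar agreement on 4-4-2: 4-3-1-2 not covered; Lindmar agreement on 4-4: 4-3-1-2 not covered. → 29%.
Line C: non-alloy steel → 4-4; wire → 4-4-1; clad → 4-4-1-2. Scheduled 18%. Lindmar agreement on 4-4-2: 4-4-1-2 not covered; Lindmar agreement on 4-4: CTH met → 24% available; preference 24% not lower than 18% → no reduction. → 18%.
Sum: 5% + 29% + 18% = 52%.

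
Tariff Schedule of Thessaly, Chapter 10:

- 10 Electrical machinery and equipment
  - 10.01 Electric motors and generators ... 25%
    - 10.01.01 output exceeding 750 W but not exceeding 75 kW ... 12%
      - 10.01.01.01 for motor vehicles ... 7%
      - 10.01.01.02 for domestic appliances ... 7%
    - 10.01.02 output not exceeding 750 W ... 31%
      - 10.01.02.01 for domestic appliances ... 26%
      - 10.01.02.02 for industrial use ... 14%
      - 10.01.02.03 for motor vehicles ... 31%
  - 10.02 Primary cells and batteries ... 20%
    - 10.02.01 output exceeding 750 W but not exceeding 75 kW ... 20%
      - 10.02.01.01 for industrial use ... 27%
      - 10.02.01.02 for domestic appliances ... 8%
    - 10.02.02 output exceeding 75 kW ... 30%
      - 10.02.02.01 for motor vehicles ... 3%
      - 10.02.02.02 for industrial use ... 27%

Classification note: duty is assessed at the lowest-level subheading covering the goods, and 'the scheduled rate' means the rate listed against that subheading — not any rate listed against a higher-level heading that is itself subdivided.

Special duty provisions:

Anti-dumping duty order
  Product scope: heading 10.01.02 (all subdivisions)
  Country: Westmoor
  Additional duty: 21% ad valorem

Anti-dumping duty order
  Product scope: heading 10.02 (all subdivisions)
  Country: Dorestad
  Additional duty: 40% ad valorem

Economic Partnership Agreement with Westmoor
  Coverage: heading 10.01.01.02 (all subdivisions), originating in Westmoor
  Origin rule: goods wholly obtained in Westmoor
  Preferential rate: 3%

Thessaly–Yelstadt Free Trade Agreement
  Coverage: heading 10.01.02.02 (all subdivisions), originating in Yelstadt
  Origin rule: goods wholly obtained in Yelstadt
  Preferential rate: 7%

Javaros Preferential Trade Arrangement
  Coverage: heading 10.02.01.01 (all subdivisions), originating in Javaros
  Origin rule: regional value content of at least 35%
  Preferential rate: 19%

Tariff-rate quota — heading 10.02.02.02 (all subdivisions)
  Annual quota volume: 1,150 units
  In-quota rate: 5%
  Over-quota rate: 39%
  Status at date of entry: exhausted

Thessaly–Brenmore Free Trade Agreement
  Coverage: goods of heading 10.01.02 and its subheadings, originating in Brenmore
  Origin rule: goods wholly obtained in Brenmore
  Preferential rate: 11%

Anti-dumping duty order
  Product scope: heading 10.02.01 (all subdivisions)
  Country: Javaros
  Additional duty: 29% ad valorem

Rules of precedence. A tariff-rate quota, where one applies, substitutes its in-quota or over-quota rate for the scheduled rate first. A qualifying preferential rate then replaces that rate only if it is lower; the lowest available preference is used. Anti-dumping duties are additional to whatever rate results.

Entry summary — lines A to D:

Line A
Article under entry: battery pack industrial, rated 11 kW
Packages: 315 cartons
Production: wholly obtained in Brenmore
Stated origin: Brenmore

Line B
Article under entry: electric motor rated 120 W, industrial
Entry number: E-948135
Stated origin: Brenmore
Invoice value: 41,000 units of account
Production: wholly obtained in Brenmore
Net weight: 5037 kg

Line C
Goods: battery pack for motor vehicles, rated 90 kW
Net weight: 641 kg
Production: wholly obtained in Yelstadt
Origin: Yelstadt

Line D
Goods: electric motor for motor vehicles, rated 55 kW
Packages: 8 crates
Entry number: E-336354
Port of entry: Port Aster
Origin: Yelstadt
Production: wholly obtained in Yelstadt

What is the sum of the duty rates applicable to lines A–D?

Line A: battery pack → 10.02; rated 11 kW → 10.02.01; industrial → 10.02.01.01. Scheduled 27%. Brenmore agreement on 10.01.02: 10.02.01.01 not covered. → 27%.
Line B: electric motor → 10.01; rated 120 W → 10.01.02; industrial → 10.01.02.02. Scheduled 14%. Brenmore agreement on 10.01.02: wholly obtained → 11% available; preferential 11%. → 11%.
Line C: battery pack → 10.02; rated 90 kW → 10.02.02; for motor vehicles → 10.02.02.01. Scheduled 3%. Yelstadt agreement on 10.01.02.02: 10.02.02.01 not covered. → 3%.
Line D: electric motor → 10.01; rated 55 kW → 10.01.01; for motor vehicles → 10.01.01.01. Scheduled 7%. Yelstadt agreement on 10.01.02.02: 10.01.01.01 not covered. → 7%.
Sum: 27% + 11% + 3% + 7% = 48%.

48%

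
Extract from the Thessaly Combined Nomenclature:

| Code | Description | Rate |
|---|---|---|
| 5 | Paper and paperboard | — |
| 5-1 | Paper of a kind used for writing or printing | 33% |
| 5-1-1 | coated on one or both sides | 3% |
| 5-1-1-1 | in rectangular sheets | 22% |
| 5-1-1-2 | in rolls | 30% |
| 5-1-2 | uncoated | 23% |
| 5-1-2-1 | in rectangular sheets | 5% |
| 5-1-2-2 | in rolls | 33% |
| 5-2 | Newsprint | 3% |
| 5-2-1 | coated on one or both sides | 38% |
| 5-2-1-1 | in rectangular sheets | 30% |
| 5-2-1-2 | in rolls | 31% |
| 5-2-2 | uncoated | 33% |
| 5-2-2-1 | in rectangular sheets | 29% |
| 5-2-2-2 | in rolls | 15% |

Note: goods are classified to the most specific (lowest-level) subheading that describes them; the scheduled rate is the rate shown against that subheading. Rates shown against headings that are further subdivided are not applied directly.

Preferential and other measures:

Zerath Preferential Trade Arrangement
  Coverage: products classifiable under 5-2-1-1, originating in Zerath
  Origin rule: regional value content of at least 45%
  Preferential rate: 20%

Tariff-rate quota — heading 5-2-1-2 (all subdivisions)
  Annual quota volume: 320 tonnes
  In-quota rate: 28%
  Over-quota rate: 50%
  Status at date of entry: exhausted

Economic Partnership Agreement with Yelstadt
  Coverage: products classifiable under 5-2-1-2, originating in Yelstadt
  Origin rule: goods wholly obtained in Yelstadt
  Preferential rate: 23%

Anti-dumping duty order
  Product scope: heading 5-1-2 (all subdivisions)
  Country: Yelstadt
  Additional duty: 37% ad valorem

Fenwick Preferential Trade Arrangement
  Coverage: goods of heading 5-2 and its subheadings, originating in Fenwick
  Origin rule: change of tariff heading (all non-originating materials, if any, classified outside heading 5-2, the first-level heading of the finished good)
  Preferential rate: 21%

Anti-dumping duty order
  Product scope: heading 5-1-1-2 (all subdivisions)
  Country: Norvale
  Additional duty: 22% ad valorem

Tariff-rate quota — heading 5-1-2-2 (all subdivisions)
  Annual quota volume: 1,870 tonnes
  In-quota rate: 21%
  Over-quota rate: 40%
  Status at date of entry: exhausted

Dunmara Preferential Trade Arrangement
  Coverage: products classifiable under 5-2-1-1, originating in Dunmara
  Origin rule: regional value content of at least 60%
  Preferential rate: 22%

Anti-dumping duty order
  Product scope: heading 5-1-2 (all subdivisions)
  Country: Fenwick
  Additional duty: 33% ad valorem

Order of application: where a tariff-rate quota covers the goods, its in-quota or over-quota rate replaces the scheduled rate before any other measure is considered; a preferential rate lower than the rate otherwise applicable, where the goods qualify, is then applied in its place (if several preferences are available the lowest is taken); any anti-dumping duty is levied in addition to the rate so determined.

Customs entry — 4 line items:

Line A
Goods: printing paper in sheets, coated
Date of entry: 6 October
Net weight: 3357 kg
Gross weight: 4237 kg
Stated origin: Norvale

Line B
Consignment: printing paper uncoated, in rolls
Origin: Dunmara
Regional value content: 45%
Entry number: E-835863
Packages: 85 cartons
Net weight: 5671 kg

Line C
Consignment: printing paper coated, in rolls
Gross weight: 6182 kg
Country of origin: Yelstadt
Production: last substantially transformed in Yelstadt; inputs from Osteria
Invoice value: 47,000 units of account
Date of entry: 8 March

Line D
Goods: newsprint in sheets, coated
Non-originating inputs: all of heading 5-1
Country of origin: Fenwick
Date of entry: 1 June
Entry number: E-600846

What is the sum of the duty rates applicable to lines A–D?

Line A: printing paper → 5-1; coated → 5-1-1; in sheets → 5-1-1-1. Scheduled 22%. No special measure applies. → 22%.
Line B: printing paper → 5-1; uncoated → 5-1-2; in rolls → 5-1-2-2. Scheduled 33%. quota on 5-1-2-2 exhausted → over-quota 40%; Dunmara agreement on 5-2-1-1: 5-1-2-2 not covered. → 40%.
Line C: printing paper → 5-1; coated → 5-1-1; in rolls → 5-1-1-2. Scheduled 30%. Yelstadt agreement on 5-2-1-2: 5-1-1-2 not covered. → 30%.
Line D: newsprint → 5-2; coated → 5-2-1; in sheets → 5-2-1-1. Scheduled 30%. Fenwick agreement on 5-2: CTH met → 21% available; preferential 21%. → 21%.
Sum: 22% + 40% + 30% + 21% = 113%.

113%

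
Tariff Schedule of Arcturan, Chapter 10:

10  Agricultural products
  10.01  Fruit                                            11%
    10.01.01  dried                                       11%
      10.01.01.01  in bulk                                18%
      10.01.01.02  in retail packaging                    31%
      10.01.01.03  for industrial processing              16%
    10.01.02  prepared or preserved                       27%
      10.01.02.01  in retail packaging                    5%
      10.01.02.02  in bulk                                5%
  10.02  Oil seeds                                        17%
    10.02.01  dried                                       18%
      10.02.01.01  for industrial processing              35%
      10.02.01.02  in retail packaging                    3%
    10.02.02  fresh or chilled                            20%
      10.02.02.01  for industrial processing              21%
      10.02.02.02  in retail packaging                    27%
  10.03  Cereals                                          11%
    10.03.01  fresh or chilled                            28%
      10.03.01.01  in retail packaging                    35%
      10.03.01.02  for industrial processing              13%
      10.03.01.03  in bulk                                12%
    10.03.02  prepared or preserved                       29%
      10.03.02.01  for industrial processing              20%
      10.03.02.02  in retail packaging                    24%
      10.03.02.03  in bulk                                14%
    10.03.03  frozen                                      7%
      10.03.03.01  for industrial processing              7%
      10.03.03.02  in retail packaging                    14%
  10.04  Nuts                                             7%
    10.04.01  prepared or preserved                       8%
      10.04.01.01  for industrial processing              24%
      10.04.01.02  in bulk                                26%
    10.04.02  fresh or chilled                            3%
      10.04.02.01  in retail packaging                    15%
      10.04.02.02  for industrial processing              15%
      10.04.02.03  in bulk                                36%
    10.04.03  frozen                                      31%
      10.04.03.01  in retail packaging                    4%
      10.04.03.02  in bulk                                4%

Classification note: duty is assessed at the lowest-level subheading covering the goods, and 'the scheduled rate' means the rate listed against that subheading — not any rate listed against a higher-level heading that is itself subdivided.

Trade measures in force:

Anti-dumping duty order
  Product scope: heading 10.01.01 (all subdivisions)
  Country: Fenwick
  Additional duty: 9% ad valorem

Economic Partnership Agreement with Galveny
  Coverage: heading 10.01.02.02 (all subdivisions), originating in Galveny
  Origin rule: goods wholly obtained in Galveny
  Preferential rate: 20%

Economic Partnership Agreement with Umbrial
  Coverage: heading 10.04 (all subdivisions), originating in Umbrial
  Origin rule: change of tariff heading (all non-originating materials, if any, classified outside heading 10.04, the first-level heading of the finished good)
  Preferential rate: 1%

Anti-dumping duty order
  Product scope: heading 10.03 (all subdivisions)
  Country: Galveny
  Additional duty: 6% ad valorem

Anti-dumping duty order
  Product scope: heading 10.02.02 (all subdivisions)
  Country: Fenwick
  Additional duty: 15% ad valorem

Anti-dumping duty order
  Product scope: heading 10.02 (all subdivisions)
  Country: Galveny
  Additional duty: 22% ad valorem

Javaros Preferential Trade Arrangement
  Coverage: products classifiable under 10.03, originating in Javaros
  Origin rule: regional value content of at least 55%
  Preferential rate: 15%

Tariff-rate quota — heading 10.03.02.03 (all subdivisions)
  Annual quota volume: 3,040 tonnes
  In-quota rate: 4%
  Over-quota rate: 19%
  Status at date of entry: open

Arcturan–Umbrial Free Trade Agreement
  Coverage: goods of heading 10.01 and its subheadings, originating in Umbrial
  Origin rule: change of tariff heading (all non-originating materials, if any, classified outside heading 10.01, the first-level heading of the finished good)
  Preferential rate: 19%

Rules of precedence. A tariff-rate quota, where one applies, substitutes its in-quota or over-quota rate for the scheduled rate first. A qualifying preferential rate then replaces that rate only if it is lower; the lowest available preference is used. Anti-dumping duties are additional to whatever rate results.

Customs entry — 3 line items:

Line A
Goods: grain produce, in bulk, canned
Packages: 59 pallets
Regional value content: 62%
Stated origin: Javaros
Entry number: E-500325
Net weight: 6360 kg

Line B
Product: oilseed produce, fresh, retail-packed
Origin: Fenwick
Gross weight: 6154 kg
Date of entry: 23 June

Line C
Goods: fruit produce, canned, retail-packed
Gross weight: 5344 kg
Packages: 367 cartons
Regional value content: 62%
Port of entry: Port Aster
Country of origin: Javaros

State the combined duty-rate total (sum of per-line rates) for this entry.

51%

Line A: grain → 10.03; canned → 10.03.02; in bulk → 10.03.02.03. Scheduled 14%. quota on 10.03.02.03 open → in-quota 4%; Javaros agreement on 10.03: RVC ≥ 55% → 15% available; preference 15% not lower than 4% → no reduction. → 4%.
Line B: oilseed → 10.02; fresh → 10.02.02; retail-packed → 10.02.02.02. Scheduled 27%. anti-dumping (Fenwick, 10.02.02): +15%; total 27% + 15% = 42%. → 42%.
Line C: fruit → 10.01; canned → 10.01.02; retail-packed → 10.01.02.01. Scheduled 5%. Javaros agreement on 10.03: 10.01.02.01 not covered. → 5%.
Sum: 4% + 42% + 5% = 51%.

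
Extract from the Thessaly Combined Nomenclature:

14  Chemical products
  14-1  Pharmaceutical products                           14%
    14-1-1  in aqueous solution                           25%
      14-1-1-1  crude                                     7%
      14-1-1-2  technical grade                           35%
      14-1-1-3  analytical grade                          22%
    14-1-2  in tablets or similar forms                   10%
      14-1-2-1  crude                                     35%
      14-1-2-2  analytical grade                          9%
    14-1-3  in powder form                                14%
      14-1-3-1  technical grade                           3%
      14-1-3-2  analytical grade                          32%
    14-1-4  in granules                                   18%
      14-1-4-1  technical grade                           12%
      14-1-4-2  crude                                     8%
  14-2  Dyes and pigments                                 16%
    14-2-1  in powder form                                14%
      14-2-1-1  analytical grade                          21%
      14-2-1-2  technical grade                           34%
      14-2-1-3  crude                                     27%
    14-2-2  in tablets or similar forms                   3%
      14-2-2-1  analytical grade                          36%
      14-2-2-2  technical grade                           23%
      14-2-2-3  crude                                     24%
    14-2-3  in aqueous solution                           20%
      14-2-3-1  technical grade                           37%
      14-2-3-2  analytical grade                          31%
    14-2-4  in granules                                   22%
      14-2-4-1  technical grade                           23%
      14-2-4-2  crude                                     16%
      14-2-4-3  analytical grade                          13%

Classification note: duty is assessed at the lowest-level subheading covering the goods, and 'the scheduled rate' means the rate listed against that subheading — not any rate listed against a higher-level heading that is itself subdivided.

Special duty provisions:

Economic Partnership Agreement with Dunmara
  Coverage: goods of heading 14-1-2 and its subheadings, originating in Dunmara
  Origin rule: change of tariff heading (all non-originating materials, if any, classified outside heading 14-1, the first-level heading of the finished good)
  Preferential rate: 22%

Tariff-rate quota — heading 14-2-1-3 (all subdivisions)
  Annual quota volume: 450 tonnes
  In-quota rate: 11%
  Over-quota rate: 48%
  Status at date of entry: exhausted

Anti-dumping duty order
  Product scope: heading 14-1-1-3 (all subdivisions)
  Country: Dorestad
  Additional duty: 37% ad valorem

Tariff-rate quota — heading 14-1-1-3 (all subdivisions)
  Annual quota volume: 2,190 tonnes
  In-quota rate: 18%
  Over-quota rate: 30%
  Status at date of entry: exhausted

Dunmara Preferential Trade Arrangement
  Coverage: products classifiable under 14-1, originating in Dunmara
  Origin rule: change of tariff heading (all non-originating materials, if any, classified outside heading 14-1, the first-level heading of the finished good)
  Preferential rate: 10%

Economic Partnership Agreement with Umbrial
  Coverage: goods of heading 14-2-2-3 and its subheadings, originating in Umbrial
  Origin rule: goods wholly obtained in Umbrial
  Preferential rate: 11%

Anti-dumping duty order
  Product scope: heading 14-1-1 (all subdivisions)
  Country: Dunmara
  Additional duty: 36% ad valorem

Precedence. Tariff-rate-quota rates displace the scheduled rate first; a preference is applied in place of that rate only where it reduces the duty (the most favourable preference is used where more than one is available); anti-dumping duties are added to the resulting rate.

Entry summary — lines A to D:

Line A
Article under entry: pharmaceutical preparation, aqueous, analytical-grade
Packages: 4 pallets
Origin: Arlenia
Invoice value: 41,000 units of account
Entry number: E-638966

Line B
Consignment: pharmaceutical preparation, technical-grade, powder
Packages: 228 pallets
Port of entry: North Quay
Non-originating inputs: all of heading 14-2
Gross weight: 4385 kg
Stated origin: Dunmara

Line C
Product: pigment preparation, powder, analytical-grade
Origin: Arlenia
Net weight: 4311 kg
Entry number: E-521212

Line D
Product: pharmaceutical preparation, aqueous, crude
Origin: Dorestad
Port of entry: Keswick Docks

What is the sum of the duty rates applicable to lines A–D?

Line A: pharmaceutical → 14-1; aqueous → 14-1-1; analytical-grade → 14-1-1-3. Scheduled 22%. quota on 14-1-1-3 exhausted → over-quota 30%. → 30%.
Line B: pharmaceutical → 14-1; powder → 14-1-3; technical-grade → 14-1-3-1. Scheduled 3%. Dunmara agreement on 14-1-2: 14-1-3-1 not covered; Dunmara agreement on 14-1: CTH met → 10% available; preference 10% not lower than 3% → no reduction. → 3%.
Line C: pigment → 14-2; powder → 14-2-1; analytical-grade → 14-2-1-1. Scheduled 21%. No special measure applies. → 21%.
Line D: pharmaceutical → 14-1; aqueous → 14-1-1; crude → 14-1-1-1. Scheduled 7%. No special measure applies. → 7%.
Sum: 30% + 3% + 21% + 7% = 61%.

61%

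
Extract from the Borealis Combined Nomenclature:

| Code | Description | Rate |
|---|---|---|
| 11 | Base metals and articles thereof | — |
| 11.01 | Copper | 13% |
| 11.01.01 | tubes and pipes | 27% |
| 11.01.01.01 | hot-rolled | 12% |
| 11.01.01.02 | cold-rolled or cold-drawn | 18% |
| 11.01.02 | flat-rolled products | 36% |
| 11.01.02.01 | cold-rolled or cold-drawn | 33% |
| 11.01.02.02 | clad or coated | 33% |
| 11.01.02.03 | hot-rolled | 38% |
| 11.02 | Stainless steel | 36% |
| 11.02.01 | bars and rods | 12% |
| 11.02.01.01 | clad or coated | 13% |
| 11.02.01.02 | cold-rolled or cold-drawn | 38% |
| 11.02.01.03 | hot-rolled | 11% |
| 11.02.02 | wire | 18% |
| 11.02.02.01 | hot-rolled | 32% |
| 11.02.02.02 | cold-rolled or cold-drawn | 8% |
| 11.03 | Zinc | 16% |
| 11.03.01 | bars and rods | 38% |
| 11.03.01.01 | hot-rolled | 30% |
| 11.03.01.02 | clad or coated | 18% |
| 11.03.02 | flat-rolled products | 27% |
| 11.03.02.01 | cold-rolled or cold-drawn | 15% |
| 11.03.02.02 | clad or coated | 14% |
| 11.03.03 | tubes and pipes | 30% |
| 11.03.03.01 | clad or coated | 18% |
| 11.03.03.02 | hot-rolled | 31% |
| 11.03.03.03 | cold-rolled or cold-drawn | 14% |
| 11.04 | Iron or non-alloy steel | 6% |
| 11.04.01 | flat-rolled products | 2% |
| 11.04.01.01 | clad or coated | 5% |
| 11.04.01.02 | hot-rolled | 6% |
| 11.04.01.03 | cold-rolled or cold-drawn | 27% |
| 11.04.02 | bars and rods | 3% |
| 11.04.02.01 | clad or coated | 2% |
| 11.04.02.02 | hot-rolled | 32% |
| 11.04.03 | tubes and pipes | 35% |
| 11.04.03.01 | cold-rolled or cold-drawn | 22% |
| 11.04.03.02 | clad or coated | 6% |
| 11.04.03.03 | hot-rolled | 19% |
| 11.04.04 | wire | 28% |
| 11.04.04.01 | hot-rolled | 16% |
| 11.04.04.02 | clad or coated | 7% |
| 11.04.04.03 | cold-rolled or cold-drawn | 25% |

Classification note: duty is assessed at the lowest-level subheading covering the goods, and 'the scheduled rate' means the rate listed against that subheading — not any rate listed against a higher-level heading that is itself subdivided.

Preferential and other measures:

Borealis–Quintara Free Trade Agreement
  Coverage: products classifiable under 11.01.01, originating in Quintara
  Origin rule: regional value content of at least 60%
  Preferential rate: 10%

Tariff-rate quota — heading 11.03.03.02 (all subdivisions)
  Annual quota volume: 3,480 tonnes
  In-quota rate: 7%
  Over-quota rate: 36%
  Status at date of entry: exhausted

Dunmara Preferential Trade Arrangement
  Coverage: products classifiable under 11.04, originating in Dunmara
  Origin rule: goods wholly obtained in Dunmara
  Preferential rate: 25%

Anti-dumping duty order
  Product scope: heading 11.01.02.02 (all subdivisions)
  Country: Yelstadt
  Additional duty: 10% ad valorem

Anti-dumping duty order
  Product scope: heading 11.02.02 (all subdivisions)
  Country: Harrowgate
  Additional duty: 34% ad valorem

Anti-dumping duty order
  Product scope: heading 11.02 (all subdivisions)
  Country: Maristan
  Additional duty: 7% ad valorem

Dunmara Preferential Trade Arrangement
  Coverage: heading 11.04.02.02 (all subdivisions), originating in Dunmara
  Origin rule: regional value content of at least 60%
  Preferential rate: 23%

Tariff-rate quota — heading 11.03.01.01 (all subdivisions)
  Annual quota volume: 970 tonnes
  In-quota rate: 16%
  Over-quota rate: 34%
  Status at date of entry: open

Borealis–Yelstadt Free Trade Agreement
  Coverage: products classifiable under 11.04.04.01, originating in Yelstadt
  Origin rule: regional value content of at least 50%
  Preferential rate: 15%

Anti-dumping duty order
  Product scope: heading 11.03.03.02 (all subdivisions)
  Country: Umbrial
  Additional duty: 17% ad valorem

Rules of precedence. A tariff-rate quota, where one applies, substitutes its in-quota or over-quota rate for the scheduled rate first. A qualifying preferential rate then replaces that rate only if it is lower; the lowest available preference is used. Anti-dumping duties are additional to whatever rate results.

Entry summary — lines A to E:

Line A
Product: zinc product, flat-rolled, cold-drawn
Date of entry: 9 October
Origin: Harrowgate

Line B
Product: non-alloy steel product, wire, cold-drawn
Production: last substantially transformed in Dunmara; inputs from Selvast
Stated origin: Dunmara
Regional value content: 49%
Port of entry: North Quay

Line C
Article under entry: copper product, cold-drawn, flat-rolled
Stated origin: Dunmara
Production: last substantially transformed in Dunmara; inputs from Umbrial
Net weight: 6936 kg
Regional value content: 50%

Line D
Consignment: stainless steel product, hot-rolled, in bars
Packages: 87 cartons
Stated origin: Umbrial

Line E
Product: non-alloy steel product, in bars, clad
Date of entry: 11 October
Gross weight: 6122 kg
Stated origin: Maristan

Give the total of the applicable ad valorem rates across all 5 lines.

86%

Line A: zinc → 11.03; flat-rolled → 11.03.02; cold-drawn → 11.03.02.01. Scheduled 15%. No special measure applies. → 15%.
Line B: non-alloy steel → 11.04; wire → 11.04.04; cold-drawn → 11.04.04.03. Scheduled 25%. Dunmara agreement on 11.04: not wholly obtained; Dunmara agreement on 11.04.02.02: 11.04.04.03 not covered. → 25%.
Line C: copper → 11.01; flat-rolled → 11.01.02; cold-drawn → 11.01.02.01. Scheduled 33%. Dunmara agreement on 11.04: 11.01.02.01 not covered; Dunmara agreement on 11.04.02.02: 11.01.02.01 not covered. → 33%.
Line D: stainless steel → 11.02; in bars → 11.02.01; hot-rolled → 11.02.01.03. Scheduled 11%. No special measure applies. → 11%.
Line E: non-alloy steel → 11.04; in bars → 11.04.02; clad → 11.04.02.01. Scheduled 2%. No special measure applies. → 2%.
Sum: 15% + 25% + 33% + 11% + 2% = 86%.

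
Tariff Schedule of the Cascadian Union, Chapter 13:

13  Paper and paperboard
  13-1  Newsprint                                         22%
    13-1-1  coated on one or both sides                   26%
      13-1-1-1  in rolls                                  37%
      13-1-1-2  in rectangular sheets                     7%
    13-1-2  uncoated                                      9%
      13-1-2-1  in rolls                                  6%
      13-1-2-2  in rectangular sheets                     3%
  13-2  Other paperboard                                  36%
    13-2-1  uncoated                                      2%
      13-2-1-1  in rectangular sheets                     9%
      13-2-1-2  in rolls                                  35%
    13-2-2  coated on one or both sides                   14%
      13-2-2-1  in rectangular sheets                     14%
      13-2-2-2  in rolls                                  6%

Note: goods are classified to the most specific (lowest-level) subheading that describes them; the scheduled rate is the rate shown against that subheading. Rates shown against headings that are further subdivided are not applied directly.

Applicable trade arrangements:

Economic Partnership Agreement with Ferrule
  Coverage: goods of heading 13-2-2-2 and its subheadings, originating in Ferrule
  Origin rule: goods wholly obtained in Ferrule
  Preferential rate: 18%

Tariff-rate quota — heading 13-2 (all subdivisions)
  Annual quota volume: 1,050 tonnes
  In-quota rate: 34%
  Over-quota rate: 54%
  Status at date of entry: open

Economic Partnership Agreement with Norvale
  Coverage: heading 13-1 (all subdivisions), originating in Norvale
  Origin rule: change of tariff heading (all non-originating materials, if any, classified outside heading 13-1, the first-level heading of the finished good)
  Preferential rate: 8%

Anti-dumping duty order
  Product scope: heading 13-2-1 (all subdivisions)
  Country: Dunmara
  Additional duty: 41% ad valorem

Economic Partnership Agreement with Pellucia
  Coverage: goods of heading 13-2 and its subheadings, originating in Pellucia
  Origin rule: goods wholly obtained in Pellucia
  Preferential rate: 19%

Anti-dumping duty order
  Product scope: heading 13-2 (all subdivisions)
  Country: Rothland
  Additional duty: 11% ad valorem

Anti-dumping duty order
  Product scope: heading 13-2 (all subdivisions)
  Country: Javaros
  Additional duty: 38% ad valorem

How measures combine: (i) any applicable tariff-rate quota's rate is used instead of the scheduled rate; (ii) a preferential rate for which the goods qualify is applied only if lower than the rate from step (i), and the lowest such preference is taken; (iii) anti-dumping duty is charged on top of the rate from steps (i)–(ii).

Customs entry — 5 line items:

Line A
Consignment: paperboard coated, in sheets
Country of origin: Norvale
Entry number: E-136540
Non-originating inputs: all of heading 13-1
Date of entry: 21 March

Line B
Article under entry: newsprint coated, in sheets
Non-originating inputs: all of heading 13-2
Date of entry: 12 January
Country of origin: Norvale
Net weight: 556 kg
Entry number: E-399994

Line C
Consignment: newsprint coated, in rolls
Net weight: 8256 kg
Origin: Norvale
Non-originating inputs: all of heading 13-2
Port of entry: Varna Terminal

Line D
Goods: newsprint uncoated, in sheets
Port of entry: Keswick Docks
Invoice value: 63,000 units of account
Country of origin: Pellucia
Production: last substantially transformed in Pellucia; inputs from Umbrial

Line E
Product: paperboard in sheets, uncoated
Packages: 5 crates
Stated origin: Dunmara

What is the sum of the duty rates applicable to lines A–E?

127%

Line A: paperboard → 13-2; coated → 13-2-2; in sheets → 13-2-2-1. Scheduled 14%. quota on 13-2 open → in-quota 34%; Norvale agreement on 13-1: 13-2-2-1 not covered. → 34%.
Line B: newsprint → 13-1; coated → 13-1-1; in sheets → 13-1-1-2. Scheduled 7%. Norvale agreement on 13-1: CTH met → 8% available; preference 8% not lower than 7% → no reduction. → 7%.
Line C: newsprint → 13-1; coated → 13-1-1; in rolls → 13-1-1-1. Scheduled 37%. Norvale agreement on 13-1: CTH met → 8% available; preferential 8%. → 8%.
Line D: newsprint → 13-1; uncoated → 13-1-2; in sheets → 13-1-2-2. Scheduled 3%. Pellucia agreement on 13-2: 13-1-2-2 not covered. → 3%.
Line E: paperboard → 13-2; uncoated → 13-2-1; in sheets → 13-2-1-1. Scheduled 9%. quota on 13-2 open → in-quota 34%; anti-dumping (Dunmara, 13-2-1): +41%; total 34% + 41% = 75%. → 75%.
Sum: 34% + 7% + 8% + 3% + 75% = 127%.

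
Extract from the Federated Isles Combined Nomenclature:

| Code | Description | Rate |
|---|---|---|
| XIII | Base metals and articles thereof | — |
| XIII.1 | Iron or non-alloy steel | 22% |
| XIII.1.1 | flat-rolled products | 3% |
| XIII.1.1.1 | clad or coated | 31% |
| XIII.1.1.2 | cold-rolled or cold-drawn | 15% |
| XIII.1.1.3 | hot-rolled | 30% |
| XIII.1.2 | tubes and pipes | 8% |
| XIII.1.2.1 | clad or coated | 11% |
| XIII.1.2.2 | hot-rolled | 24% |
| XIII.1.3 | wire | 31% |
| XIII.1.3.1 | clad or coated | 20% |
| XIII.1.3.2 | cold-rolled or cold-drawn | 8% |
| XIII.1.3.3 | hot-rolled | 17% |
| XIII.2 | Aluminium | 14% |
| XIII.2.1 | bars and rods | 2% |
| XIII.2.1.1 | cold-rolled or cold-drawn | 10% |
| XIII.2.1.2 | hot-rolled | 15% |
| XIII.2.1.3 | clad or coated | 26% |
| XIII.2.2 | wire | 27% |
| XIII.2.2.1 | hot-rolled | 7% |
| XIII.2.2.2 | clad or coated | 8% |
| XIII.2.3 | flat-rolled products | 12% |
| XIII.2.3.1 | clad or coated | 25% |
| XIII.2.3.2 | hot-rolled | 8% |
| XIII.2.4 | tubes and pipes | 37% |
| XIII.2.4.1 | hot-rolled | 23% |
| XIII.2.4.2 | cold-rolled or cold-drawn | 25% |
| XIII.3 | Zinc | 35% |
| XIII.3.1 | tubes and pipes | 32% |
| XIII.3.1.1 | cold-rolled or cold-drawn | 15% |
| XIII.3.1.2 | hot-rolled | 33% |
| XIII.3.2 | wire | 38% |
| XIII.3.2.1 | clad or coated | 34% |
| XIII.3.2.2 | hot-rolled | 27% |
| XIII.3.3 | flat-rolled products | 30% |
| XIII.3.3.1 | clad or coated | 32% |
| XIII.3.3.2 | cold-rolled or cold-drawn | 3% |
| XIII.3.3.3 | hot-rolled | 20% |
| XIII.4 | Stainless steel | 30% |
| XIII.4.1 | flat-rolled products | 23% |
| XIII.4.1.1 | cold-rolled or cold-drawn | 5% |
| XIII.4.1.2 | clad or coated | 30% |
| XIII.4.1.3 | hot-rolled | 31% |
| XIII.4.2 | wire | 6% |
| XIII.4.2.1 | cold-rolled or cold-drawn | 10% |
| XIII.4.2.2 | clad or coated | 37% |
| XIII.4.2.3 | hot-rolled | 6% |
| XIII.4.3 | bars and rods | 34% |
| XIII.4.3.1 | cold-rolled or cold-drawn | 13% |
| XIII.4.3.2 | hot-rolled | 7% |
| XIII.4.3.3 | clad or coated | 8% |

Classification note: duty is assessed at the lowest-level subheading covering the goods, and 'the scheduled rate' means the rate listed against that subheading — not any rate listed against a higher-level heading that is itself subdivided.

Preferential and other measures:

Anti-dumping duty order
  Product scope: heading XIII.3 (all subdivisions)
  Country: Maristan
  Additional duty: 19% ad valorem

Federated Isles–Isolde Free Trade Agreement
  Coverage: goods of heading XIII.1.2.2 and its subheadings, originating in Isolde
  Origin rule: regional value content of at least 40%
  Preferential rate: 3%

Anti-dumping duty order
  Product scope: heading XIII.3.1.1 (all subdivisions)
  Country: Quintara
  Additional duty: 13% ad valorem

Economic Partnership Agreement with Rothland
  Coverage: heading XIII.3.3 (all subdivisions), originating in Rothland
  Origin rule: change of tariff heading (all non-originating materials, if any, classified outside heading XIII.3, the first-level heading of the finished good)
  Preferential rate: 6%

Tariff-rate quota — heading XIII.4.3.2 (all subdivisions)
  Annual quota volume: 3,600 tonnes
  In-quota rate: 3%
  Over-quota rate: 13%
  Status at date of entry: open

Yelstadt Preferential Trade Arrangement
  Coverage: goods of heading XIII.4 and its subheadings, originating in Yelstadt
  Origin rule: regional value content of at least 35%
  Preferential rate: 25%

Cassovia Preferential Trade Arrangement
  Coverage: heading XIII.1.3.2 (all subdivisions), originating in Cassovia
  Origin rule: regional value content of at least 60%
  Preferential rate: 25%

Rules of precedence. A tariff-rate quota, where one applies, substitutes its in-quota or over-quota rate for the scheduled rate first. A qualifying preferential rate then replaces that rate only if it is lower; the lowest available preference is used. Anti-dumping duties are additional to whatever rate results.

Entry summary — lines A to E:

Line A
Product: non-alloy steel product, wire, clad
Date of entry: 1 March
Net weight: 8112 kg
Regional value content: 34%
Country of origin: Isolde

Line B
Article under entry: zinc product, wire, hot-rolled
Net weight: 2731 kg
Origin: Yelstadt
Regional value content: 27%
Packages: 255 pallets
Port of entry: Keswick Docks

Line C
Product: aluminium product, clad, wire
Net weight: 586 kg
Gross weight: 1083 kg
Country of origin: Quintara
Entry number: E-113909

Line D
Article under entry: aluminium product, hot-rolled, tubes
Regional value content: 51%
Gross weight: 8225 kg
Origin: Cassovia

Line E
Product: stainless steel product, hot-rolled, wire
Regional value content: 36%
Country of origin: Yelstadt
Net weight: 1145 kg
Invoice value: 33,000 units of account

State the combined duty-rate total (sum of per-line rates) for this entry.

Line A: non-alloy steel → XIII.1; wire → XIII.1.3; clad → XIII.1.3.1. Scheduled 20%. Isolde agreement on XIII.1.2.2: XIII.1.3.1 not covered. → 20%.
Line B: zinc → XIII.3; wire → XIII.3.2; hot-rolled → XIII.3.2.2. Scheduled 27%. Yelstadt agreement on XIII.4: XIII.3.2.2 not covered. → 27%.
Line C: aluminium → XIII.2; wire → XIII.2.2; clad → XIII.2.2.2. Scheduled 8%. No special measure applies. → 8%.
Line D: aluminium → XIII.2; tubes → XIII.2.4; hot-rolled → XIII.2.4.1. Scheduled 23%. Cassovia agreement on XIII.1.3.2: XIII.2.4.1 not covered. → 23%.
Line E: stainless steel → XIII.4; wire → XIII.4.2; hot-rolled → XIII.4.2.3. Scheduled 6%. Yelstadt agreement on XIII.4: RVC ≥ 35% → 25% available; preference 25% not lower than 6% → no reduction. → 6%.
Sum: 20% + 27% + 8% + 23% + 6% = 84%.

84%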